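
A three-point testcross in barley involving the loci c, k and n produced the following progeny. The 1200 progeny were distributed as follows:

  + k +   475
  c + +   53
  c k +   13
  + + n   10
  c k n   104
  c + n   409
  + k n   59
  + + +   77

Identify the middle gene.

The two most frequent reciprocal classes, c + n and + k +, are the parental types, so the F1 was c + n / + k +.
The two rarest classes, + + n and c k +, are the double crossovers. Comparing them with the parentals, only the c allele has switched, so c is the middle locus and the order is k – c – n.

c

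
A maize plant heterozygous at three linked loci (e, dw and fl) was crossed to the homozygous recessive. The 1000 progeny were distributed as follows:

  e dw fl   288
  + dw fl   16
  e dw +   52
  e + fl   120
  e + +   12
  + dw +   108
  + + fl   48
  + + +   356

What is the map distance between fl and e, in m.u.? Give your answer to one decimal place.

The two most frequent reciprocal classes, + + + and e dw fl, are the parental types, so the F1 was + + + / e dw fl.
The two rarest classes, e + + and + dw fl, are the double crossovers. Comparing them with the parentals, only the e allele has switched, so e is the middle locus and the order is fl – e – dw.
Crossovers in the fl–e interval produce the single-crossover classes + + fl and e dw + (48 + 52 = 100) plus the double crossovers (28).
RF(fl–e) = (100 + 28) / 1000 = 128/1000 = 0.1280 → 12.8 m.u.

12.8 m.u.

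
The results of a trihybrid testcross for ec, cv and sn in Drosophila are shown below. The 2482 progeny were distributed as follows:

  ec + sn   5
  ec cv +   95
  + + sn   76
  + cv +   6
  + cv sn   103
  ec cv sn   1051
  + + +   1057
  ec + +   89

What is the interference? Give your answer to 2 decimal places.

0.26

The two most frequent reciprocal classes, + + + and ec cv sn, are the parental types, so the F1 was + + + / ec cv sn.
The two rarest classes, + cv + and ec + sn, are the double crossovers. Comparing them with the parentals, only the cv allele has switched, so cv is the middle locus and the order is ec – cv – sn.
ec–cv: (192 + 11)/2482 = 0.0818; cv–sn: (171 + 11)/2482 = 0.0733.
Expected DCO frequency = 0.0818 × 0.0733 ≈ 0.00600; observed = 11/2482 ≈ 0.00443.
Coefficient of coincidence = 0.00443/0.00600 ≈ 0.74; interference = 1 − 0.74 = 0.26.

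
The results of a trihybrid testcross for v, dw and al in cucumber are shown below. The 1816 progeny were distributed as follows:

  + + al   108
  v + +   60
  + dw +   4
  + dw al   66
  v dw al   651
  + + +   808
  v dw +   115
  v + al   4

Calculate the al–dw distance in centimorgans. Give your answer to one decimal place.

12.7 centimorgans

The two most frequent reciprocal classes, + + + and v dw al, are the parental types, so the F1 was + + + / v dw al.
The two rarest classes, + dw + and v + al, are the double crossovers. Comparing them with the parentals, only the dw allele has switched, so dw is the middle locus and the order is v – dw – al.
Crossovers in the dw–al interval produce the single-crossover classes + + al and v dw + (108 + 115 = 223) plus the double crossovers (8).
RF(dw–al) = (223 + 8) / 1816 = 231/1816 = 0.1272 → 12.7 centimorgans.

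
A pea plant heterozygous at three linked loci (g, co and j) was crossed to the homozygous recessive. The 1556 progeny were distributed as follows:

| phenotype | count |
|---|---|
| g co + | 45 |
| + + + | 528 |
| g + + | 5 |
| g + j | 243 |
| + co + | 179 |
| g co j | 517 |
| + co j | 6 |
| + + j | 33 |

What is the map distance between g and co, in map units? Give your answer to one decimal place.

The two most frequent reciprocal classes, g co j and + + +, are the parental types, so the F1 was g co j / + + +.
The two rarest classes, + co j and g + +, are the double crossovers. Comparing them with the parentals, only the g allele has switched, so g is the middle locus and the order is co – g – j.
Crossovers in the co–g interval produce the single-crossover classes g + j and + co + (243 + 179 = 422) plus the double crossovers (11).
RF(co–g) = (422 + 11) / 1556 = 433/1556 = 0.2783 → 27.8 map units.

27.8 map units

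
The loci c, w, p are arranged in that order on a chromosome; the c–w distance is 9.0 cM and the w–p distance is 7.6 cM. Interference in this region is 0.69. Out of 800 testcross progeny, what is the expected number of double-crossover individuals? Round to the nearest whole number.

2

Map distances give recombination frequencies of 0.090 and 0.076 for the two intervals.
With interference 0.69 (so coincidence = 0.31), expected double-crossover frequency = 0.090 × 0.076 × 0.31 = 0.00212.
Expected number = 0.00212 × 800 = 1.70 ≈ 2.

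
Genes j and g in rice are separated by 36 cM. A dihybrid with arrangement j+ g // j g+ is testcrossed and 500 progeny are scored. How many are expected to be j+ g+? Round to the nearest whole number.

90

A map distance of 36 cM corresponds to a recombination frequency of 0.360.
The F1 is j+ g / j g+, so j+ g+ is a recombinant gamete class with expected frequency r/2 = 0.360/2 = 0.1800.
Expected number = 0.1800 × 500 = 90.00 ≈ 90.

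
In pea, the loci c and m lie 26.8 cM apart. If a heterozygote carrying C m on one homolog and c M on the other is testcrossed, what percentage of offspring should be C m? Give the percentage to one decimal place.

A map distance of 26.8 cM corresponds to a recombination frequency of 0.268.
The F1 is C m / c M, so C m is a parental gamete class with expected frequency (1 − r)/2 = 0.732/2 = 0.3660.
That is 0.3660 = 36.6% of the progeny.

36.6%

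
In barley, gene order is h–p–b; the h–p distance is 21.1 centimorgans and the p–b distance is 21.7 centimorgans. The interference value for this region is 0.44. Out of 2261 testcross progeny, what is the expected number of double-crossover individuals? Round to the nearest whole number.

58

Map distances give recombination frequencies of 0.211 and 0.217 for the two intervals.
With interference 0.44 (so coincidence = 0.56), expected double-crossover frequency = 0.211 × 0.217 × 0.56 = 0.02564.
Expected number = 0.02564 × 2261 = 57.97 ≈ 58.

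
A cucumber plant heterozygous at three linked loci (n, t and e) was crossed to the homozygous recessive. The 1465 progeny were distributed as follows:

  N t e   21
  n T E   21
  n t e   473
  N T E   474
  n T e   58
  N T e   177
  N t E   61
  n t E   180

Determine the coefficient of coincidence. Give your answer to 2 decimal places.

The two most frequent reciprocal classes, N T E and n t e, are the parental types, so the F1 was N T E / n t e.
The two rarest classes, n T E and N t e, are the double crossovers. Comparing them with the parentals, only the n allele has switched, so n is the middle locus and the order is t – n – e.
t–n: (119 + 42)/1465 = 0.1099; n–e: (357 + 42)/1465 = 0.2724.
Expected DCO frequency = 0.1099 × 0.2724 ≈ 0.02994; observed = 42/1465 ≈ 0.02867.
Coefficient of coincidence = 0.02867/0.02994 ≈ 0.96.

0.96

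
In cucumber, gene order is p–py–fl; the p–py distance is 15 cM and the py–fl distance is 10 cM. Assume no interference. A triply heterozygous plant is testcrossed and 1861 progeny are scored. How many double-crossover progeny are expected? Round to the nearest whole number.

28

Map distances give recombination frequencies of 0.150 and 0.100 for the two intervals.
With no interference, expected double-crossover frequency = 0.150 × 0.100 = 0.01500.
Expected number = 0.01500 × 1861 = 27.91 ≈ 28.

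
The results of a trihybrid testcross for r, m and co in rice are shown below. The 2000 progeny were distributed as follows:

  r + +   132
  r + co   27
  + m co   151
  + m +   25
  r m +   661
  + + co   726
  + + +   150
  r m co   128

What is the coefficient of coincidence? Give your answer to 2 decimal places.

0.94

The two most frequent reciprocal classes, + + co and r m +, are the parental types, so the F1 was + + co / r m +.
The two rarest classes, r + co and + m +, are the double crossovers. Comparing them with the parentals, only the r allele has switched, so r is the middle locus and the order is co – r – m.
co–r: (278 + 52)/2000 = 0.1650; r–m: (283 + 52)/2000 = 0.1675.
Expected DCO frequency = 0.1650 × 0.1675 ≈ 0.02764; observed = 52/2000 ≈ 0.02600.
Coefficient of coincidence = 0.02600/0.02764 ≈ 0.94.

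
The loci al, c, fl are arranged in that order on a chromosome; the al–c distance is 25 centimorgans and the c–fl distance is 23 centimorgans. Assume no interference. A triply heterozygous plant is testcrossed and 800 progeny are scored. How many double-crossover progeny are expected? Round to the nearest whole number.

Map distances give recombination frequencies of 0.250 and 0.230 for the two intervals.
With no interference, expected double-crossover frequency = 0.250 × 0.230 = 0.05750.
Expected number = 0.05750 × 800 = 46.00 ≈ 46.

46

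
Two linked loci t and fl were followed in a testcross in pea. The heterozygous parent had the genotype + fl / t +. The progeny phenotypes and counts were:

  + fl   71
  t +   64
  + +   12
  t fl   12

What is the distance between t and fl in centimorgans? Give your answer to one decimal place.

The recombinant classes are + + and t fl: 12 + 12 = 24.
Recombination frequency = 24/159 = 0.1509 ≈ 15.1%, i.e. 15.1 centimorgans.

15.1 centimorgans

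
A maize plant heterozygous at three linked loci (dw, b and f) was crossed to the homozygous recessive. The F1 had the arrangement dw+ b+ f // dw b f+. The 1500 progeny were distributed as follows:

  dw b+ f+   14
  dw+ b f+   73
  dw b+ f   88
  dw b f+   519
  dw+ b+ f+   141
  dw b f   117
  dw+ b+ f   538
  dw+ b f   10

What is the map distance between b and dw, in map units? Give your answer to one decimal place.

The two rarest classes, dw+ b f and dw b+ f+, are the double crossovers. Comparing them with the parentals, only the b allele has switched, so b is the middle locus and the order is f – b – dw.
Crossovers in the b–dw interval produce the single-crossover classes dw b+ f and dw+ b f+ (88 + 73 = 161) plus the double crossovers (24).
RF(b–dw) = (161 + 24) / 1500 = 185/1500 = 0.1233 → 12.3 map units.

12.3 map units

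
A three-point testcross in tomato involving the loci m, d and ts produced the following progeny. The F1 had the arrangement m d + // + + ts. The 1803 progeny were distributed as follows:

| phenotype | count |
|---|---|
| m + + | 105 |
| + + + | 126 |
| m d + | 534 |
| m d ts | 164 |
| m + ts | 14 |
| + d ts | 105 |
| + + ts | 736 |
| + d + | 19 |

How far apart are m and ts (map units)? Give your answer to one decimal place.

17.9 map units

The two rarest classes, + d + and m + ts, are the double crossovers. Comparing them with the parentals, only the m allele has switched, so m is the middle locus and the order is ts – m – d.
Crossovers in the ts–m interval produce the single-crossover classes m d ts and + + + (164 + 126 = 290) plus the double crossovers (33).
RF(ts–m) = (290 + 33) / 1803 = 323/1803 = 0.1791 → 17.9 map units.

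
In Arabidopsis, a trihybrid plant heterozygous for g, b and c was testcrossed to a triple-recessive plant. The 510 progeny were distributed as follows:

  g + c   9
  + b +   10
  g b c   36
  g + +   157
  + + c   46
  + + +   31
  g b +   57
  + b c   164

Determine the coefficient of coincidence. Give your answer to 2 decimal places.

The two most frequent reciprocal classes, g + + and + b c, are the parental types, so the F1 was g + + / + b c.
The two rarest classes, g + c and + b +, are the double crossovers. Comparing them with the parentals, only the c allele has switched, so c is the middle locus and the order is g – c – b.
g–c: (67 + 19)/510 = 0.1686; c–b: (103 + 19)/510 = 0.2392.
Expected DCO frequency = 0.1686 × 0.2392 ≈ 0.04033; observed = 19/510 ≈ 0.03725.
Coefficient of coincidence = 0.03725/0.04033 ≈ 0.92.

0.92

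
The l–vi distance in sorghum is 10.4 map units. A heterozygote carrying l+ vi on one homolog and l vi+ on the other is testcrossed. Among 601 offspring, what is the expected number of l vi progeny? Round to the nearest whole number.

A map distance of 10.4 map units corresponds to a recombination frequency of 0.104.
The F1 is l+ vi / l vi+, so l vi is a recombinant gamete class with expected frequency r/2 = 0.104/2 = 0.0520.
Expected number = 0.0520 × 601 = 31.25 ≈ 31.

31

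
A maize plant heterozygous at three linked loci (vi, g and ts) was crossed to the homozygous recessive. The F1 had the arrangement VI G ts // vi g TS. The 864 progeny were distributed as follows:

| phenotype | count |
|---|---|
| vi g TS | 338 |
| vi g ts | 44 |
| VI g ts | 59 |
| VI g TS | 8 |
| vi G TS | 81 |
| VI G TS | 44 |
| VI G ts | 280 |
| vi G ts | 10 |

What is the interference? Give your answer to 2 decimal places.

0.07

The two rarest classes, vi G ts and VI g TS, are the double crossovers. Comparing them with the parentals, only the vi allele has switched, so vi is the middle locus and the order is ts – vi – g.
ts–vi: (88 + 18)/864 = 0.1227; vi–g: (140 + 18)/864 = 0.1829.
Expected DCO frequency = 0.1227 × 0.1829 ≈ 0.02244; observed = 18/864 ≈ 0.02083.
Coefficient of coincidence = 0.02083/0.02244 ≈ 0.93; interference = 1 − 0.93 = 0.07.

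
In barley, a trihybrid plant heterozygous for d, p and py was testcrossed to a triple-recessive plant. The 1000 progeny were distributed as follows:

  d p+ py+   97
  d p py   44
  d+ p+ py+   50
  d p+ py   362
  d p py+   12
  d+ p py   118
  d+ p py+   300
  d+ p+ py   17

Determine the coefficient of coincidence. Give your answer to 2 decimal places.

0.97

The two most frequent reciprocal classes, d+ p py+ and d p+ py, are the parental types, so the F1 was d+ p py+ / d p+ py.
The two rarest classes, d p py+ and d+ p+ py, are the double crossovers. Comparing them with the parentals, only the d allele has switched, so d is the middle locus and the order is p – d – py.
p–d: (94 + 29)/1000 = 0.1230; d–py: (215 + 29)/1000 = 0.2440.
Expected DCO frequency = 0.1230 × 0.2440 ≈ 0.03001; observed = 29/1000 ≈ 0.02900.
Coefficient of coincidence = 0.02900/0.03001 ≈ 0.97.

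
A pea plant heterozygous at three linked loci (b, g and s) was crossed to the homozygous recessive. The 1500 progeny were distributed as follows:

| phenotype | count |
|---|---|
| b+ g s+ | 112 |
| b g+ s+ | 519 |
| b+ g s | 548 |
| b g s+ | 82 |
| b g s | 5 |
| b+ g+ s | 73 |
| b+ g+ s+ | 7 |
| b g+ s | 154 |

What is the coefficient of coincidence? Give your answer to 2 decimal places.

0.39

The two most frequent reciprocal classes, b g+ s+ and b+ g s, are the parental types, so the F1 was b g+ s+ / b+ g s.
The two rarest classes, b+ g+ s+ and b g s, are the double crossovers. Comparing them with the parentals, only the b allele has switched, so b is the middle locus and the order is g – b – s.
g–b: (155 + 12)/1500 = 0.1113; b–s: (266 + 12)/1500 = 0.1853.
Expected DCO frequency = 0.1113 × 0.1853 ≈ 0.02062; observed = 12/1500 ≈ 0.00800.
Coefficient of coincidence = 0.00800/0.02062 ≈ 0.39.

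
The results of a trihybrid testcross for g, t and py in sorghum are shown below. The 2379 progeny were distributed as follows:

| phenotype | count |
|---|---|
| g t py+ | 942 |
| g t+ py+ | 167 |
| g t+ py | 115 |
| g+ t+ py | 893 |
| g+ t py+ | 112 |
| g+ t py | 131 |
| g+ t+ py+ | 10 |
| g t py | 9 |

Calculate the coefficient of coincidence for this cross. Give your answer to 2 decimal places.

0.58

The two most frequent reciprocal classes, g+ t+ py and g t py+, are the parental types, so the F1 was g+ t+ py / g t py+.
The two rarest classes, g+ t+ py+ and g t py, are the double crossovers. Comparing them with the parentals, only the py allele has switched, so py is the middle locus and the order is t – py – g.
t–py: (298 + 19)/2379 = 0.1332; py–g: (227 + 19)/2379 = 0.1034.
Expected DCO frequency = 0.1332 × 0.1034 ≈ 0.01377; observed = 19/2379 ≈ 0.00799.
Coefficient of coincidence = 0.00799/0.01377 ≈ 0.58.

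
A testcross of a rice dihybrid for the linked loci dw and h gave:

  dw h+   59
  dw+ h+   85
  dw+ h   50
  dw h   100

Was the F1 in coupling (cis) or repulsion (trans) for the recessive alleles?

cis

The two most frequent classes are dw+ h+ (85) and dw h (100); these are the parental (non-recombinant) types.
So the F1 carried dw+ h+ on one chromosome and dw h on the other — the recessive alleles are on the same chromosome (cis / coupling).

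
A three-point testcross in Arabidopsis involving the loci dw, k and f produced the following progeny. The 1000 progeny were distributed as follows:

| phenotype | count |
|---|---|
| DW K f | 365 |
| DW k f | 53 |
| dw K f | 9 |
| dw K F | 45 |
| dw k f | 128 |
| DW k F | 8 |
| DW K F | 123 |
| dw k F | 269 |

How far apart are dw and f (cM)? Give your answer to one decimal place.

26.8 cM

The two most frequent reciprocal classes, dw k F and DW K f, are the parental types, so the F1 was dw k F / DW K f.
The two rarest classes, DW k F and dw K f, are the double crossovers. Comparing them with the parentals, only the dw allele has switched, so dw is the middle locus and the order is k – dw – f.
Crossovers in the dw–f interval produce the single-crossover classes dw k f and DW K F (128 + 123 = 251) plus the double crossovers (17).
RF(dw–f) = (251 + 17) / 1000 = 268/1000 = 0.2680 → 26.8 cM.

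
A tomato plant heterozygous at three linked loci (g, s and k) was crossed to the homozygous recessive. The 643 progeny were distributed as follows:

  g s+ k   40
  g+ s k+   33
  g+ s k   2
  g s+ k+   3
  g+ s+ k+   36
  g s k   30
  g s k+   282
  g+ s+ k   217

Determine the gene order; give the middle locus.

The two most frequent reciprocal classes, g+ s+ k and g s k+, are the parental types, so the F1 was g+ s+ k / g s k+.
The two rarest classes, g+ s k and g s+ k+, are the double crossovers. Comparing them with the parentals, only the s allele has switched, so s is the middle locus and the order is g – s – k.

s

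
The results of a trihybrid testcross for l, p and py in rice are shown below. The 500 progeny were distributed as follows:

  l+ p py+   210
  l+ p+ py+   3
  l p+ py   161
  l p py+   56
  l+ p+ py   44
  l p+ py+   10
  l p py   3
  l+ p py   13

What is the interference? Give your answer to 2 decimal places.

The two most frequent reciprocal classes, l p+ py and l+ p py+, are the parental types, so the F1 was l p+ py / l+ p py+.
The two rarest classes, l p py and l+ p+ py+, are the double crossovers. Comparing them with the parentals, only the p allele has switched, so p is the middle locus and the order is l – p – py.
l–p: (100 + 6)/500 = 0.2120; p–py: (23 + 6)/500 = 0.0580.
Expected DCO frequency = 0.2120 × 0.0580 ≈ 0.01230; observed = 6/500 ≈ 0.01200.
Coefficient of coincidence = 0.01200/0.01230 ≈ 0.98; interference = 1 − 0.98 = 0.02.

0.02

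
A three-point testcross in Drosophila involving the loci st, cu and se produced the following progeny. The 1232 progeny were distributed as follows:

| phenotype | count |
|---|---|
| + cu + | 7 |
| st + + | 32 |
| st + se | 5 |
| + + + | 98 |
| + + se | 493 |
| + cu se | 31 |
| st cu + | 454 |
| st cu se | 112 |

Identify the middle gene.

st

The two most frequent reciprocal classes, st cu + and + + se, are the parental types, so the F1 was st cu + / + + se.
The two rarest classes, + cu + and st + se, are the double crossovers. Comparing them with the parentals, only the st allele has switched, so st is the middle locus and the order is se – st – cu.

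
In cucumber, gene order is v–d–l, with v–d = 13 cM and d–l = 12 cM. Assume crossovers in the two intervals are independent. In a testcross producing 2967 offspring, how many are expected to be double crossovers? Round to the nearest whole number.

46

Map distances give recombination frequencies of 0.130 and 0.120 for the two intervals.
With no interference, expected double-crossover frequency = 0.130 × 0.120 = 0.01560.
Expected number = 0.01560 × 2967 = 46.29 ≈ 46.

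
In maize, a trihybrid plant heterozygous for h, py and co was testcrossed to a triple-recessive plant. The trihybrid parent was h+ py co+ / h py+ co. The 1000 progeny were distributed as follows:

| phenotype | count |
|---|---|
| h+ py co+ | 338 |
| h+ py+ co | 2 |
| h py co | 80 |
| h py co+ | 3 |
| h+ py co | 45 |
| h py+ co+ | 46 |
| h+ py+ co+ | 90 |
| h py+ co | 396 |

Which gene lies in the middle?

h

The two rarest classes, h py co+ and h+ py+ co, are the double crossovers. Comparing them with the parentals, only the h allele has switched, so h is the middle locus and the order is co – h – py.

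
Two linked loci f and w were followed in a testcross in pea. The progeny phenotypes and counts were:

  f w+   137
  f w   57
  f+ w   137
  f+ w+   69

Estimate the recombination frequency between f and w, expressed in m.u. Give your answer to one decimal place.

The two most frequent classes, f+ w (137) and f w+ (137), are the parental types, so the F1 was f+ w / f w+.
The recombinant classes are f+ w+ and f w: 69 + 57 = 126.
Recombination frequency = 126/400 = 0.3150 ≈ 31.5%, i.e. 31.5 m.u.

31.5 m.u.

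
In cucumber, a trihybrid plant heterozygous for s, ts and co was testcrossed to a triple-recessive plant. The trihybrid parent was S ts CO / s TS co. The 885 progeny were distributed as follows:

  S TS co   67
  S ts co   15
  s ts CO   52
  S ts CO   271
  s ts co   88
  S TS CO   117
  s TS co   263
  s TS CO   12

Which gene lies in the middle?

The two rarest classes, S ts co and s TS CO, are the double crossovers. Comparing them with the parentals, only the co allele has switched, so co is the middle locus and the order is ts – co – s.

co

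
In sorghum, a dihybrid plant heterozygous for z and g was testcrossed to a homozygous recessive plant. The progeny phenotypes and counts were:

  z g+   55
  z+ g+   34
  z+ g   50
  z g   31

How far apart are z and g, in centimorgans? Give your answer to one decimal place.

38.2 centimorgans

The two most frequent classes, z+ g (50) and z g+ (55), are the parental types, so the F1 was z+ g / z g+.
The recombinant classes are z+ g+ and z g: 34 + 31 = 65.
Recombination frequency = 65/170 = 0.3824 ≈ 38.2%, i.e. 38.2 centimorgans.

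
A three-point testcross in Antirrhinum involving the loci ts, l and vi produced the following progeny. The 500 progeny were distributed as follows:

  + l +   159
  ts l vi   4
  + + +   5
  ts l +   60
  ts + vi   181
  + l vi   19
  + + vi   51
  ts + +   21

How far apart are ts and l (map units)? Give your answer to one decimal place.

24.0 map units

The two most frequent reciprocal classes, ts + vi and + l +, are the parental types, so the F1 was ts + vi / + l +.
The two rarest classes, ts l vi and + + +, are the double crossovers. Comparing them with the parentals, only the l allele has switched, so l is the middle locus and the order is ts – l – vi.
Crossovers in the ts–l interval produce the single-crossover classes + + vi and ts l + (51 + 60 = 111) plus the double crossovers (9).
RF(ts–l) = (111 + 9) / 500 = 120/500 = 0.2400 → 24.0 map units.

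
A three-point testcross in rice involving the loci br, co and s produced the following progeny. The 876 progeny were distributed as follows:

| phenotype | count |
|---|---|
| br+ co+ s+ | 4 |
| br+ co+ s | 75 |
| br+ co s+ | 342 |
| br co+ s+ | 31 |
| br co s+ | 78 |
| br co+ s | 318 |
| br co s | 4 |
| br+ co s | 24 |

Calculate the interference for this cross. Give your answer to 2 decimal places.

0.31

The two most frequent reciprocal classes, br co+ s and br+ co s+, are the parental types, so the F1 was br co+ s / br+ co s+.
The two rarest classes, br co s and br+ co+ s+, are the double crossovers. Comparing them with the parentals, only the co allele has switched, so co is the middle locus and the order is br – co – s.
br–co: (153 + 8)/876 = 0.1838; co–s: (55 + 8)/876 = 0.0719.
Expected DCO frequency = 0.1838 × 0.0719 ≈ 0.01322; observed = 8/876 ≈ 0.00913.
Coefficient of coincidence = 0.00913/0.01322 ≈ 0.69; interference = 1 − 0.69 = 0.31.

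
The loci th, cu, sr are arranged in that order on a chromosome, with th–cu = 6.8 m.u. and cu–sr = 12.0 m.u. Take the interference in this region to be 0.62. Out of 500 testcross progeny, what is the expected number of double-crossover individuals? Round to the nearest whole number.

2

Map distances give recombination frequencies of 0.068 and 0.120 for the two intervals.
With interference 0.62 (so coincidence = 0.38), expected double-crossover frequency = 0.068 × 0.120 × 0.38 = 0.00310.
Expected number = 0.00310 × 500 = 1.55 ≈ 2.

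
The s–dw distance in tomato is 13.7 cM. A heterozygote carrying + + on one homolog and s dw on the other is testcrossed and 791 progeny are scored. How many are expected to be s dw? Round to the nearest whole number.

341

A map distance of 13.7 cM corresponds to a recombination frequency of 0.137.
The F1 is + + / s dw, so s dw is a parental gamete class with expected frequency (1 − r)/2 = 0.863/2 = 0.4315.
Expected number = 0.4315 × 791 = 341.32 ≈ 341.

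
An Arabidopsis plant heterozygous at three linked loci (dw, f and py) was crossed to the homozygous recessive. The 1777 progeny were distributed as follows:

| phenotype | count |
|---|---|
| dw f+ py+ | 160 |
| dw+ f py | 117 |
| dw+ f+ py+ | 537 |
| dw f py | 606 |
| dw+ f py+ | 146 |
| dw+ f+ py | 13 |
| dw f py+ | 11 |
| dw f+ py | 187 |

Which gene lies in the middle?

The two most frequent reciprocal classes, dw f py and dw+ f+ py+, are the parental types, so the F1 was dw f py / dw+ f+ py+.
The two rarest classes, dw f py+ and dw+ f+ py, are the double crossovers. Comparing them with the parentals, only the py allele has switched, so py is the middle locus and the order is f – py – dw.

py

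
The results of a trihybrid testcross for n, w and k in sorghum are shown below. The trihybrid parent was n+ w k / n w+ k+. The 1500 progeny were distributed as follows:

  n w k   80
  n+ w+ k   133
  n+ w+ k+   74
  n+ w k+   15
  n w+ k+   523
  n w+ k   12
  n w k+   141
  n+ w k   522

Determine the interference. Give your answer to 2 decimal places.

0.26

The two rarest classes, n+ w k+ and n w+ k, are the double crossovers. Comparing them with the parentals, only the k allele has switched, so k is the middle locus and the order is n – k – w.
n–k: (154 + 27)/1500 = 0.1207; k–w: (274 + 27)/1500 = 0.2007.
Expected DCO frequency = 0.1207 × 0.2007 ≈ 0.02422; observed = 27/1500 ≈ 0.01800.
Coefficient of coincidence = 0.01800/0.02422 ≈ 0.74; interference = 1 − 0.74 = 0.26.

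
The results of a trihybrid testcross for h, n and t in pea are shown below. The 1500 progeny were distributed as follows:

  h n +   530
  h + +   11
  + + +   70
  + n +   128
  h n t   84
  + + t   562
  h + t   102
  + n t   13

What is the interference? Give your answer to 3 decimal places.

The two most frequent reciprocal classes, + + t and h n +, are the parental types, so the F1 was + + t / h n +.
The two rarest classes, + n t and h + +, are the double crossovers. Comparing them with the parentals, only the n allele has switched, so n is the middle locus and the order is t – n – h.
t–n: (154 + 24)/1500 = 0.1187; n–h: (230 + 24)/1500 = 0.1693.
Expected DCO frequency = 0.1187 × 0.1693 ≈ 0.02010; observed = 24/1500 ≈ 0.01600.
Coefficient of coincidence = 0.01600/0.02010 ≈ 0.796; interference = 1 − 0.796 = 0.204.

0.204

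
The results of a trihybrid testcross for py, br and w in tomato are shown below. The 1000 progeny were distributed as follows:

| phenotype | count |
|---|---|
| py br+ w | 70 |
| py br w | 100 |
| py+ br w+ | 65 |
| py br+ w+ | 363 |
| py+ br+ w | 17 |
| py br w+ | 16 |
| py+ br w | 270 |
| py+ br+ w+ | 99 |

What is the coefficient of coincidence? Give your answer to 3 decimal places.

The two most frequent reciprocal classes, py br+ w+ and py+ br w, are the parental types, so the F1 was py br+ w+ / py+ br w.
The two rarest classes, py br w+ and py+ br+ w, are the double crossovers. Comparing them with the parentals, only the br allele has switched, so br is the middle locus and the order is w – br – py.
w–br: (135 + 33)/1000 = 0.1680; br–py: (199 + 33)/1000 = 0.2320.
Expected DCO frequency = 0.1680 × 0.2320 ≈ 0.03898; observed = 33/1000 ≈ 0.03300.
Coefficient of coincidence = 0.03300/0.03898 ≈ 0.847.

0.847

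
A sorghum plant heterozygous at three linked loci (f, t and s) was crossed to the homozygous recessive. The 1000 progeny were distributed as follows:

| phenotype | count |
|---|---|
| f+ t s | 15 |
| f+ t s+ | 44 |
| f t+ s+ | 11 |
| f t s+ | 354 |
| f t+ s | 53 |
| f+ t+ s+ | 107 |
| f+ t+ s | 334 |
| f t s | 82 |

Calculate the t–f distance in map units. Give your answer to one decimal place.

The two most frequent reciprocal classes, f+ t+ s and f t s+, are the parental types, so the F1 was f+ t+ s / f t s+.
The two rarest classes, f+ t s and f t+ s+, are the double crossovers. Comparing them with the parentals, only the t allele has switched, so t is the middle locus and the order is f – t – s.
Crossovers in the f–t interval produce the single-crossover classes f t+ s and f+ t s+ (53 + 44 = 97) plus the double crossovers (26).
RF(f–t) = (97 + 26) / 1000 = 123/1000 = 0.1230 → 12.3 map units.

12.3 map units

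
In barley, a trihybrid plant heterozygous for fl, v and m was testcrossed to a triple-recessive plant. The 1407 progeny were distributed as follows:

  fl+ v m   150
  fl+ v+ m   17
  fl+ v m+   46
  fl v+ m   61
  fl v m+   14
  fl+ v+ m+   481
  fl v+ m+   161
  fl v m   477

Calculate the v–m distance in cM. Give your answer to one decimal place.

9.8 cM

The two most frequent reciprocal classes, fl+ v+ m+ and fl v m, are the parental types, so the F1 was fl+ v+ m+ / fl v m.
The two rarest classes, fl+ v+ m and fl v m+, are the double crossovers. Comparing them with the parentals, only the m allele has switched, so m is the middle locus and the order is fl – m – v.
Crossovers in the m–v interval produce the single-crossover classes fl+ v m+ and fl v+ m (46 + 61 = 107) plus the double crossovers (31).
RF(m–v) = (107 + 31) / 1407 = 138/1407 = 0.0981 → 9.8 cM.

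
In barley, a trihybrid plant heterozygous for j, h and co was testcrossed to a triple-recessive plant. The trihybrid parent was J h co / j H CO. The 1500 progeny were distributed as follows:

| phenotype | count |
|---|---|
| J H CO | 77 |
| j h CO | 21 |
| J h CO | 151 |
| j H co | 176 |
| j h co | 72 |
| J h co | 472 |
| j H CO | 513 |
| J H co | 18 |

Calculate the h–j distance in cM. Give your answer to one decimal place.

The two rarest classes, J H co and j h CO, are the double crossovers. Comparing them with the parentals, only the h allele has switched, so h is the middle locus and the order is co – h – j.
Crossovers in the h–j interval produce the single-crossover classes j h co and J H CO (72 + 77 = 149) plus the double crossovers (39).
RF(h–j) = (149 + 39) / 1500 = 188/1500 = 0.1253 → 12.5 cM.

12.5 cM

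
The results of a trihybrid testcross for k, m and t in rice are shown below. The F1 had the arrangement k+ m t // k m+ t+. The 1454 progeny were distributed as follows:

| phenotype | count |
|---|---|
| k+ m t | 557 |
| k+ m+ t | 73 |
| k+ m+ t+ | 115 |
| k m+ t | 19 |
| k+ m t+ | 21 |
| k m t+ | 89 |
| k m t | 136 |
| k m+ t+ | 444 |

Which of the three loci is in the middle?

t

The two rarest classes, k+ m t+ and k m+ t, are the double crossovers. Comparing them with the parentals, only the t allele has switched, so t is the middle locus and the order is m – t – k.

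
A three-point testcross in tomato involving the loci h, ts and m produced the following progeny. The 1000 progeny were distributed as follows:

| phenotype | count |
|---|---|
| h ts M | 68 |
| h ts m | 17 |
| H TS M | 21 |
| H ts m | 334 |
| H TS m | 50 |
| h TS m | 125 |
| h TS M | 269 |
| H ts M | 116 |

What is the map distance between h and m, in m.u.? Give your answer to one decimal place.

The two most frequent reciprocal classes, H ts m and h TS M, are the parental types, so the F1 was H ts m / h TS M.
The two rarest classes, h ts m and H TS M, are the double crossovers. Comparing them with the parentals, only the h allele has switched, so h is the middle locus and the order is m – h – ts.
Crossovers in the m–h interval produce the single-crossover classes H ts M and h TS m (116 + 125 = 241) plus the double crossovers (38).
RF(m–h) = (241 + 38) / 1000 = 279/1000 = 0.2790 → 27.9 m.u.

27.9 m.u.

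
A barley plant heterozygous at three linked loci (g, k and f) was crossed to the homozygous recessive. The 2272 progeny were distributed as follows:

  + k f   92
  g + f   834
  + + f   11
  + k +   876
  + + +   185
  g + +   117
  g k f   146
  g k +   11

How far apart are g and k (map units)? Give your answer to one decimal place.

15.5 map units

The two most frequent reciprocal classes, + k + and g + f, are the parental types, so the F1 was + k + / g + f.
The two rarest classes, g k + and + + f, are the double crossovers. Comparing them with the parentals, only the g allele has switched, so g is the middle locus and the order is k – g – f.
Crossovers in the k–g interval produce the single-crossover classes + + + and g k f (185 + 146 = 331) plus the double crossovers (22).
RF(k–g) = (331 + 22) / 2272 = 353/2272 = 0.1554 → 15.5 map units.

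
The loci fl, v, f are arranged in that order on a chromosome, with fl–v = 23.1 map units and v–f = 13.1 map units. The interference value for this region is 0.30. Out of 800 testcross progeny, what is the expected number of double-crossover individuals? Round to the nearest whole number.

Map distances give recombination frequencies of 0.231 and 0.131 for the two intervals.
With interference 0.30 (so coincidence = 0.70), expected double-crossover frequency = 0.231 × 0.131 × 0.70 = 0.02118.
Expected number = 0.02118 × 800 = 16.95 ≈ 17.

17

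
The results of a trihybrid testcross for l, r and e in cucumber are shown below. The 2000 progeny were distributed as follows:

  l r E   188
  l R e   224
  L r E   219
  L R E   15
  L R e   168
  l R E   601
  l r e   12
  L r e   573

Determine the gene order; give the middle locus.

l

The two most frequent reciprocal classes, L r e and l R E, are the parental types, so the F1 was L r e / l R E.
The two rarest classes, l r e and L R E, are the double crossovers. Comparing them with the parentals, only the l allele has switched, so l is the middle locus and the order is e – l – r.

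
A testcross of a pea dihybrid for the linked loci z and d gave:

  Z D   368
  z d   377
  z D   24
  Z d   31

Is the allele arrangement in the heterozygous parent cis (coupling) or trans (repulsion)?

cis

The two most frequent classes are Z D (368) and z d (377); these are the parental (non-recombinant) types.
So the F1 carried Z D on one chromosome and z d on the other — the recessive alleles are on the same chromosome (cis / coupling).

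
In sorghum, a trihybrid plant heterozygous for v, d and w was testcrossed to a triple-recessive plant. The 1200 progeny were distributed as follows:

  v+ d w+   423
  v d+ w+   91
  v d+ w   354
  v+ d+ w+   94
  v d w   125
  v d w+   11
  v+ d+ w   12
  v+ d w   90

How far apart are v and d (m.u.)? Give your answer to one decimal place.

20.2 m.u.

The two most frequent reciprocal classes, v d+ w and v+ d w+, are the parental types, so the F1 was v d+ w / v+ d w+.
The two rarest classes, v+ d+ w and v d w+, are the double crossovers. Comparing them with the parentals, only the v allele has switched, so v is the middle locus and the order is d – v – w.
Crossovers in the d–v interval produce the single-crossover classes v d w and v+ d+ w+ (125 + 94 = 219) plus the double crossovers (23).
RF(d–v) = (219 + 23) / 1200 = 242/1200 = 0.2017 → 20.2 m.u.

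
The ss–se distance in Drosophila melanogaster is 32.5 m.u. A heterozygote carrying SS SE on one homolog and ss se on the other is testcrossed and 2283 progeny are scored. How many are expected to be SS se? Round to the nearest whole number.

371

A map distance of 32.5 m.u. corresponds to a recombination frequency of 0.325.
The F1 is SS SE / ss se, so SS se is a recombinant gamete class with expected frequency r/2 = 0.325/2 = 0.1625.
Expected number = 0.1625 × 2283 = 370.99 ≈ 371.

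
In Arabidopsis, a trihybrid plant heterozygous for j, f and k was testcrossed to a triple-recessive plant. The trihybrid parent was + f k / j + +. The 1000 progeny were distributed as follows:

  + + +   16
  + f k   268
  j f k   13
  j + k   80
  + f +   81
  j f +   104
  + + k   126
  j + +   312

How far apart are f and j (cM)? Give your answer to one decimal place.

The two rarest classes, j f k and + + +, are the double crossovers. Comparing them with the parentals, only the j allele has switched, so j is the middle locus and the order is k – j – f.
Crossovers in the j–f interval produce the single-crossover classes + + k and j f + (126 + 104 = 230) plus the double crossovers (29).
RF(j–f) = (230 + 29) / 1000 = 259/1000 = 0.2590 → 25.9 cM.

25.9 cM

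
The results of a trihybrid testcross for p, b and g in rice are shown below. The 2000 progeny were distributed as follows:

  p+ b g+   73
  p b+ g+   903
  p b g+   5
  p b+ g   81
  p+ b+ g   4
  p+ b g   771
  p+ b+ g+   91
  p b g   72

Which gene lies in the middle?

The two most frequent reciprocal classes, p b+ g+ and p+ b g, are the parental types, so the F1 was p b+ g+ / p+ b g.
The two rarest classes, p b g+ and p+ b+ g, are the double crossovers. Comparing them with the parentals, only the b allele has switched, so b is the middle locus and the order is g – b – p.

b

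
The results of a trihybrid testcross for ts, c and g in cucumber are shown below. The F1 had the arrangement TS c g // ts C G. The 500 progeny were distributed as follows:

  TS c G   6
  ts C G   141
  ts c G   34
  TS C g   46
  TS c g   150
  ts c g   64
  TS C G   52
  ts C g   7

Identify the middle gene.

The two rarest classes, TS c G and ts C g, are the double crossovers. Comparing them with the parentals, only the g allele has switched, so g is the middle locus and the order is ts – g – c.

g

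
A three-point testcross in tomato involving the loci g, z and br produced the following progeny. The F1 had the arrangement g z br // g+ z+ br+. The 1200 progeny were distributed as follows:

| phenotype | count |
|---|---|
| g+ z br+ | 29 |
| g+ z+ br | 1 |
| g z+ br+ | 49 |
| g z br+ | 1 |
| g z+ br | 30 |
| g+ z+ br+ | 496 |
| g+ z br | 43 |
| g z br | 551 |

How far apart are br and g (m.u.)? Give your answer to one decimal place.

7.8 m.u.

The two rarest classes, g z br+ and g+ z+ br, are the double crossovers. Comparing them with the parentals, only the br allele has switched, so br is the middle locus and the order is z – br – g.
Crossovers in the br–g interval produce the single-crossover classes g+ z br and g z+ br+ (43 + 49 = 92) plus the double crossovers (2).
RF(br–g) = (92 + 2) / 1200 = 94/1200 = 0.0783 → 7.8 m.u.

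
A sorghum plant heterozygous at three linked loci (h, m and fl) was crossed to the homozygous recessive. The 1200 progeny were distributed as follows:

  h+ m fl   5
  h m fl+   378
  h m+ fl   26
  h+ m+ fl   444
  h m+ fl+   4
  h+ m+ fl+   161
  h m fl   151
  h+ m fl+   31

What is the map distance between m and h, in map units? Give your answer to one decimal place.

The two most frequent reciprocal classes, h+ m+ fl and h m fl+, are the parental types, so the F1 was h+ m+ fl / h m fl+.
The two rarest classes, h+ m fl and h m+ fl+, are the double crossovers. Comparing them with the parentals, only the m allele has switched, so m is the middle locus and the order is fl – m – h.
Crossovers in the m–h interval produce the single-crossover classes h m+ fl and h+ m fl+ (26 + 31 = 57) plus the double crossovers (9).
RF(m–h) = (57 + 9) / 1200 = 66/1200 = 0.0550 → 5.5 map units.

5.5 map units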